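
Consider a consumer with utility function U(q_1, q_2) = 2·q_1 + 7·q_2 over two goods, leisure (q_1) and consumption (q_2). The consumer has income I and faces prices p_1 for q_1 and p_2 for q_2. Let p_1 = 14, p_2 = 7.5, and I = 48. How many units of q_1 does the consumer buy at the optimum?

q_1* = 0

q_2 gives more utility per dollar, so spend all income on q_2: q_2* = I/p_2, q_1* = 0.
Numerically: q_1* = 0, q_2* = 6.4.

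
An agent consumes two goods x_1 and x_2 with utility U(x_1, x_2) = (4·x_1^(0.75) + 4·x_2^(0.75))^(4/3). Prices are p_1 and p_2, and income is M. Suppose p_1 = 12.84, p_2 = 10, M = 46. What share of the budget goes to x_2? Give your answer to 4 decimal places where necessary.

share on x_2 = 0.6792

MRS = MU_x_1/MU_x_2 = (x_2/x_1)^(0.25). Set equal to p_1/p_2.
Solve for the ratio: x_2/x_1 = [p_1/p_2]^(4).
With the ratio pinned down, the budget gives x_1* = M/(p_1 + p_2·(x_2/x_1)) and x_2* = (x_2/x_1)·x_1*.
Numerically x_2/x_1 = 2.718067, so x_1* = 46/(12.84 + 10·2.718067) = 1.1494 and x_2* = 2.718067·1.1494 = 3.1242.
Expenditure on x_2: 10·3.1242 = 31.2416; share = 0.6792.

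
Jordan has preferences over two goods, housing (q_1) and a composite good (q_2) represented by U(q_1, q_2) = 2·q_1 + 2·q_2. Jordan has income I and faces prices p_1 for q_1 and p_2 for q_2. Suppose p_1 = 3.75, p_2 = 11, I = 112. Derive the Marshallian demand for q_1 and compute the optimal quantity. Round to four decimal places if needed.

q_1* = 29.8667

Perfect substitutes: compare marginal utility per dollar. 2/p_1 vs 2/p_2 → 0.5333 vs 0.1818.
q_1 gives more utility per dollar, so spend all income on q_1: q_1* = I/p_1, q_2* = 0.
Numerically: q_1* = 29.8667, q_2* = 0.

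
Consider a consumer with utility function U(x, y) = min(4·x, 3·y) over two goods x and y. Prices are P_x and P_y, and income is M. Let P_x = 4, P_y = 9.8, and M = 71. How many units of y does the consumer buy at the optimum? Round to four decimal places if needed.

y* = 5.5469

Leontief preferences: the optimum is at the kink where x/3 = y/4, i.e. y = (4/3)·x.
Budget: P_x·x + P_y·(4/3)·x = M, so (3·P_x + 4·P_y)·x = 3·M.
Demand: x*(P_x,P_y,M) = 3·M/(3·P_x + 4·P_y), y* = 4·M/(3·P_x + 4·P_y).
Here 3·4 + 4·9.8 = 51.2, giving y* = 5.5469.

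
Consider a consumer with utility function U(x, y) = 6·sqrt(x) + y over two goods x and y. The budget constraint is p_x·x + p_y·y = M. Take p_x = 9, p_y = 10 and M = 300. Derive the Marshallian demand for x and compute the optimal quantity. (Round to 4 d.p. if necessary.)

x* = 11.1111

Thus x* = (3·p_y/p_x)² — independent of M — with the rest of income spent on y.
Plugging in: x* = (3·10/9)² = 11.1111.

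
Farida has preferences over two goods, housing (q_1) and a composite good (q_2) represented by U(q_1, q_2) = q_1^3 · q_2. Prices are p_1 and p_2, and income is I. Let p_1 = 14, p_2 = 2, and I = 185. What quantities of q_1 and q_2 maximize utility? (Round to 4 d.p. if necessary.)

q_1* = 9.9107, q_2* = 23.125

Tangency: MRS = 3·q_2/q_1 = p_1/p_2.
So 3·p_2·q_2 = p_1·q_1; combined with the budget, a share 0.75 of income goes to q_1.
Demand: q_1*(p_1,p_2,I) = 0.75·I/p_1 and q_2* = 0.25·I/p_2.
At p_1=14, p_2=2, I=185: q_1* = 0.75·185/14 = 9.9107, q_2* = 23.125.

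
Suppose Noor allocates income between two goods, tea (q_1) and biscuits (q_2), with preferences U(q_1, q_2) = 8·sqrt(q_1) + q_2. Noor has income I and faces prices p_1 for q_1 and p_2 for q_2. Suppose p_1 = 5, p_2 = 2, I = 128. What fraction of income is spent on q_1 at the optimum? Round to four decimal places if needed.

share on q_1 = 0.1

Set MRS = p_1/p_2: 4·q_1^(−1/2) = p_1/p_2.
Thus q_1* = (4·p_2/p_1)² — independent of I — with the rest of income spent on q_2.
Plugging in: q_1* = (4·2/5)² = 2.56, q_2* = 57.6.
Expenditure on q_1: 5·2.56 = 12.8; share = 0.1.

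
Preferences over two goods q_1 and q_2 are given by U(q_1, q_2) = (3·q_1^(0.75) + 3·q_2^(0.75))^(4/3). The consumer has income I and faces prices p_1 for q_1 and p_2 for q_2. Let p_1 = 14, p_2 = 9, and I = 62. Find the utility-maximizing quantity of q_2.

MRS = MU_q_1/MU_q_2 = (q_2/q_1)^(0.25). Set equal to p_1/p_2.
Solve for the ratio: q_2/q_1 = [p_1/p_2]^(4).
Substitute q_2 = (q_2/q_1)·q_1 into the budget: q_1* = I/(p_1 + p_2·(q_2/q_1)).
Numerically q_2/q_1 = 5.855205, so q_1* = 62/(14 + 9·5.855205) = 0.9296 and q_2* = 5.855205·0.9296 = 5.4429.

q_2* = 5.4429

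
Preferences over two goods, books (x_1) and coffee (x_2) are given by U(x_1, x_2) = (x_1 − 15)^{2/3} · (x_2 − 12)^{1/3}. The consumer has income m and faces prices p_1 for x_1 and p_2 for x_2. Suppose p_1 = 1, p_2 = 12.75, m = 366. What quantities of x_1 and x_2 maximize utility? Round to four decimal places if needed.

x_1* = 147, x_2* = 17.1765

Let x_1' = x_1−15, x_2' = x_2−12. MRS = 2·x_2'/x_1' = p_1/p_2.
After buying the subsistence bundle (15, 12), a share 2/3 of the remaining income goes to x_1: x_1* = 15 + 2/3·(m − 15p_1 − 12p_2)/p_1.
Discretionary income = 366 − 15·1 − 12·12.75 = 198; x_1* = 15 + 2/3·198/1 = 147; x_2* = 12 + 1/3·198/12.75 = 17.1765.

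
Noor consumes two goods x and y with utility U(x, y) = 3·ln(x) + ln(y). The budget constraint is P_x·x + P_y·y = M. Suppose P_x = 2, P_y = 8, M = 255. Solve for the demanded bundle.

x* = 95.625, y* = 7.9688

At P_x=2, P_y=8, M=255: x* = 0.75·255/2 = 95.625, y* = 7.9688.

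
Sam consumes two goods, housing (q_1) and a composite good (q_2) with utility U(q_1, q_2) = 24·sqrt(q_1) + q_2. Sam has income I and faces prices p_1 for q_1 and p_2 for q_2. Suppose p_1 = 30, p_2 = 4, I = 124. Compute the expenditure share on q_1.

share on q_1 = 0.6194

Utility is quasi-linear in q_2; the FOC for q_1 is 12/√q_1 = p_1/p_2.
Thus q_1* = (12·p_2/p_1)² — independent of I — with the rest of income spent on q_2.
Plugging in: q_1* = (12·4/30)² = 2.56, q_2* = 11.8.
Expenditure on q_1: 30·2.56 = 76.8; share = 0.6194.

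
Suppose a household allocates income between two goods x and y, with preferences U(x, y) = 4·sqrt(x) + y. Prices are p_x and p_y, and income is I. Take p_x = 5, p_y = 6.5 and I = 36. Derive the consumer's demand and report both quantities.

x* = 6.76, y* = 0.3385

MU_x = 2/√x, MU_y = 1. Tangency: 2/√x = p_x/p_y.
Solve: √x = 2·p_y/p_x, so x*(p_x,p_y) = (2·p_y/p_x)², and y* = (I − p_x·x*)/p_y.
Plugging in: x* = (2·6.5/5)² = 6.76, y* = 0.3385.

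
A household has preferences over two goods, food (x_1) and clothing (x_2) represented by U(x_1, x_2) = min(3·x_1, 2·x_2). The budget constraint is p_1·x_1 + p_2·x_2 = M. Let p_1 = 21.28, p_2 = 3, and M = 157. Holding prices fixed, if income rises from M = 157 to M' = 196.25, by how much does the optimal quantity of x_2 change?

Δx_2* = 2.2837

Demand: x_1*(p_1,p_2,M) = 2·M/(2·p_1 + 3·p_2), x_2* = 3·M/(2·p_1 + 3·p_2).
Here 2·21.28 + 3·3 = 51.56, giving x_2* = 9.135.
At M' = 196.25: x_2* = 11.4187. Change: 11.4187 − 9.135 = 2.2837.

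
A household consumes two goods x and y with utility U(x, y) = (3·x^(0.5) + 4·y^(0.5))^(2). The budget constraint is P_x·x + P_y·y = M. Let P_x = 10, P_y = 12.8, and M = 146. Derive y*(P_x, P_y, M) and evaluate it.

y* = 6.6315

Substitute y = (y/x)·x into the budget: x* = M/(P_x + P_y·(y/x)).
Numerically y/x = 1.085069, so x* = 146/(10 + 12.8·1.085069) = 6.1116 and y* = 1.085069·6.1116 = 6.6315.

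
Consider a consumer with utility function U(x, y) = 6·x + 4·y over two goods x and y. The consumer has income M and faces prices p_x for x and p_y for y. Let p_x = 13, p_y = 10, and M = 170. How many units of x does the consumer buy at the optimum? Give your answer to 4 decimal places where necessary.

Perfect substitutes: compare marginal utility per dollar. 6/p_x vs 4/p_y → 0.4615 vs 0.4.
x gives more utility per dollar, so spend all income on x: x* = M/p_x, y* = 0.
Numerically: x* = 13.0769, y* = 0.

x* = 13.0769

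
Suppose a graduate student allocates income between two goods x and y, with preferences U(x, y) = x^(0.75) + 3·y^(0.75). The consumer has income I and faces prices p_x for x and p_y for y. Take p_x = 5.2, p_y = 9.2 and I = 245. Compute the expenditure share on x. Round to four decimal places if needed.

With the ratio pinned down, the budget gives x* = I/(p_x + p_y·(y/x)) and y* = (y/x)·x*.
Numerically y/x = 8.266984, so x* = 245/(5.2 + 9.2·8.266984) = 3.0152 and y* = 8.266984·3.0152 = 24.9262.
Expenditure on x: 5.2·3.0152 = 15.6788; share = 0.064.

share on x = 0.064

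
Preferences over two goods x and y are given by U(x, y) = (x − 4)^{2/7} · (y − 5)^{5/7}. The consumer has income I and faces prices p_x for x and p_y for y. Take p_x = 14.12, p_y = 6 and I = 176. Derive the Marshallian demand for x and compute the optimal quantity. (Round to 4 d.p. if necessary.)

Let x' = x−4, y' = y−5. MRS = (2/5)·y'/x' = p_x/p_y.
After buying the subsistence bundle (4, 5), a share 2/7 of the remaining income goes to x: x* = 4 + 2/7·(I − 4p_x − 5p_y)/p_x.
Discretionary income = 176 − 4·14.12 − 5·6 = 89.52; x* = 4 + 2/7·89.52/14.12 = 5.8114.

x* = 5.8114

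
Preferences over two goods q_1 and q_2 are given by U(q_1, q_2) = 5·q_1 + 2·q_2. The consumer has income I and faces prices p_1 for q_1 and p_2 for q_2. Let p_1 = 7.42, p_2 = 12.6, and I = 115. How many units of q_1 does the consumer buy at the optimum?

q_1 gives more utility per dollar, so spend all income on q_1: q_1* = I/p_1, q_2* = 0.
Numerically: q_1* = 15.4987, q_2* = 0.

q_1* = 15.4987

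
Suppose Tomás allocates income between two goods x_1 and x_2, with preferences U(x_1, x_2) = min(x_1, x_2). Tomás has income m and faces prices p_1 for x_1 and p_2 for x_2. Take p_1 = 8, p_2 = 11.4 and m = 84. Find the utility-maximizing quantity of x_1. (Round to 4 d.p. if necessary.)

Leontief preferences: the optimum is at the kink where x_1/1 = x_2/1, i.e. x_2 = x_1.
Budget: p_1·x_1 + p_2·x_1 = m, so (p_1 + p_2)·x_1 = m.
Demand: x_1*(p_1,p_2,m) = m/(p_1 + p_2), x_2* = m/(p_1 + p_2).
Here 8 + 11.4 = 19.4, giving x_1* = 4.3299.

x_1* = 4.3299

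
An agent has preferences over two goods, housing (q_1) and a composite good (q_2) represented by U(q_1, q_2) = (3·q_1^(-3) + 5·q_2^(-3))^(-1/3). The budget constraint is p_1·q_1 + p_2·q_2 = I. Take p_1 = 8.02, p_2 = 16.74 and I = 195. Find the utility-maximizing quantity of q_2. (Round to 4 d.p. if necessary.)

q_2* = 7.7307

From the CES first-order condition, (3/5)·(q_2/q_1)^(4) = p_1/p_2.
Hence q_2/q_1 = ((5/3)·p_1/p_2)^(1/(4)), i.e. raised to the 0.25 power.
With the ratio pinned down, the budget gives q_1* = I/(p_1 + p_2·(q_2/q_1)) and q_2* = (q_2/q_1)·q_1*.
Numerically q_2/q_1 = 0.945294, so q_1* = 195/(8.02 + 16.74·0.945294) = 8.1781 and q_2* = 0.945294·8.1781 = 7.7307.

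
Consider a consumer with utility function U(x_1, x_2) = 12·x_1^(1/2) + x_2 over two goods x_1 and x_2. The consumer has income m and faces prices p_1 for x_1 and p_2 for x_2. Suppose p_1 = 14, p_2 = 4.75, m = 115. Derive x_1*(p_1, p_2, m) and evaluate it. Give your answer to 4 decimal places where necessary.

x_1* = 4.1441

Utility is quasi-linear in x_2; the FOC for x_1 is 6/√x_1 = p_1/p_2.
Solve: √x_1 = 6·p_2/p_1, so x_1*(p_1,p_2) = (6·p_2/p_1)², and x_2* = (m − p_1·x_1*)/p_2.
Plugging in: x_1* = (6·4.75/14)² = 4.1441.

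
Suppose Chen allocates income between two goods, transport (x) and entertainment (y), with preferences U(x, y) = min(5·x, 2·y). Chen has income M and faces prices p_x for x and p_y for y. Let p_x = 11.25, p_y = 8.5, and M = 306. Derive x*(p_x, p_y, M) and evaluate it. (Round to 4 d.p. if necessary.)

x* = 9.4154

Leontief preferences: the optimum is at the kink where x/2 = y/5, i.e. y = (5/2)·x.
Budget: p_x·x + p_y·(5/2)·x = M, so (2·p_x + 5·p_y)·x = 2·M.
Demand: x*(p_x,p_y,M) = 2·M/(2·p_x + 5·p_y), y* = 5·M/(2·p_x + 5·p_y).
Here 2·11.25 + 5·8.5 = 65, giving x* = 9.4154.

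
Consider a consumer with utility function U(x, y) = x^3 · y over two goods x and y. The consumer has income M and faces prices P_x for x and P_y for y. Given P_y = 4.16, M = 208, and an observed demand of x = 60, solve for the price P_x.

P_x = 2.6

MU_x/MU_y = (3·y)/(x); tangency sets this equal to P_x/P_y.
Rearranging, P_y·y = (1/3)·P_x·x. Substituting into the budget gives P_x·x·(1 + (1/3)) = M.
Demand: x*(P_x,P_y,M) = 0.75·M/P_x and y* = 0.25·M/P_y.
Set x* = 60 in the demand function and solve for P_x: P_x = 2.6.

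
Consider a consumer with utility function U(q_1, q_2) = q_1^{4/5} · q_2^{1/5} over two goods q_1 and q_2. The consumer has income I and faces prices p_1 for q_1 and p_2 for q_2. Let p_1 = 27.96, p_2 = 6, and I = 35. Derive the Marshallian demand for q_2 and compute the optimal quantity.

Tangency: MRS = 4·q_2/q_1 = p_1/p_2.
Rearranging, p_2·q_2 = (1/4)·p_1·q_1. Substituting into the budget gives p_1·q_1·(1 + (1/4)) = I.
Demand: q_1*(p_1,p_2,I) = 0.8·I/p_1 and q_2* = 0.2·I/p_2.
At p_1=27.96, p_2=6, I=35: q_2* = 0.2·35/6 = 1.1667.

q_2* = 1.1667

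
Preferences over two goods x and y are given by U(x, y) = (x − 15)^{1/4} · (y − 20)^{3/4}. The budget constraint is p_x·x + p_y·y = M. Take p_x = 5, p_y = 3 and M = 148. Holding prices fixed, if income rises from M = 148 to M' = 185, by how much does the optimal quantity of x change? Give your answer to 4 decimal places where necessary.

Δx* = 1.85

MRS = (1/3)·(y−20)/(x−15). Tangency with p_x/p_y gives y−20 = 3·(p_x/p_y)·(x−15).
Substituting into the budget: x* = 15 + 0.25·(M − 15·p_x − 20·p_y)/p_x, and y* = 20 + 0.75·(…)/p_y.
Discretionary income = 148 − 15·5 − 20·3 = 13; x* = 15 + 0.25·13/5 = 15.65.
At M' = 185: x* = 17.5. Change: 17.5 − 15.65 = 1.85.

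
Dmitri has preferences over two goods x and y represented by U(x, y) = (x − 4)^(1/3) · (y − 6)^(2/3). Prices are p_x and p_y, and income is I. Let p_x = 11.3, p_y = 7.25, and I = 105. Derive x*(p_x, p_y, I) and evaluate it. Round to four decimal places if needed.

This is Cobb-Douglas in (x−4, y−6): tangency gives 1/3·p_y·(y−6) = 2/3·p_x·(x−4).
Substituting into the budget: x* = 4 + 1/3·(I − 4·p_x − 6·p_y)/p_x, and y* = 6 + 2/3·(…)/p_y.
Discretionary income = 105 − 4·11.3 − 6·7.25 = 16.3; x* = 4 + 1/3·16.3/11.3 = 4.4808.

x* = 4.4808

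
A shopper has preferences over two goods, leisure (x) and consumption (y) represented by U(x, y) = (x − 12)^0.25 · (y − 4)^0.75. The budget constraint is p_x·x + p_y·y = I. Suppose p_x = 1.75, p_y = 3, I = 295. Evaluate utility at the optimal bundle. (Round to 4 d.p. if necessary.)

Let x' = x−12, y' = y−4. MRS = (1/3)·y'/x' = p_x/p_y.
Substituting into the budget: x* = 12 + 0.25·(I − 12·p_x − 4·p_y)/p_x, and y* = 4 + 0.75·(…)/p_y.
Discretionary income = 295 − 12·1.75 − 4·3 = 262; x* = 12 + 0.25·262/1.75 = 49.4286; y* = 4 + 0.75·262/3 = 69.5.
Utility at the optimum: U(49.4286, 69.5) = 56.9484.

V = 56.9484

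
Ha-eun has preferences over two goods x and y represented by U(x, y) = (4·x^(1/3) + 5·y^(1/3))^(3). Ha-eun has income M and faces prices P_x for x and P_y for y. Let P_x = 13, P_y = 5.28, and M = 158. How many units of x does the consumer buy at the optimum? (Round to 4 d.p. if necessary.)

MRS = MU_x/MU_y = (4/5)·(y/x)^(2/3). Set equal to P_x/P_y.
Solve for the ratio: y/x = [(5/4)·P_x/P_y]^(1.5).
Substitute y = (y/x)·x into the budget: x* = M/(P_x + P_y·(y/x)).
Numerically y/x = 5.399197, so x* = 158/(13 + 5.28·5.399197) = 3.8065.

x* = 3.8065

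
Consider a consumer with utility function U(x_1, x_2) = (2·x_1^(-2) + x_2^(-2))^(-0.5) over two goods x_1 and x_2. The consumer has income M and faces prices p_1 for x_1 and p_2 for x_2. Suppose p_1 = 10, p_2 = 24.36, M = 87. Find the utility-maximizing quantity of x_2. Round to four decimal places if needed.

x_2* = 2.1059

MRS = MU_x_1/MU_x_2 = 2·(x_2/x_1)^(3). Set equal to p_1/p_2.
Hence x_2/x_1 = ((1/2)·p_1/p_2)^(1/(3)), i.e. raised to the 1/3 power.
With the ratio pinned down, the budget gives x_1* = M/(p_1 + p_2·(x_2/x_1)) and x_2* = (x_2/x_1)·x_1*.
Numerically x_2/x_1 = 0.589881, so x_1* = 87/(10 + 24.36·0.589881) = 3.57 and x_2* = 0.589881·3.57 = 2.1059.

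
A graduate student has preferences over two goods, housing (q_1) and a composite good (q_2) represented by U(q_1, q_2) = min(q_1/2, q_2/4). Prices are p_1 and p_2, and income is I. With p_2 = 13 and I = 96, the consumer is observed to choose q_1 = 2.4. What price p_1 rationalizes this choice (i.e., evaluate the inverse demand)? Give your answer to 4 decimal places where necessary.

p_1 = 14

Leontief preferences: the optimum is at the kink where q_1/2 = q_2/4, i.e. q_2 = 2·q_1.
Budget: p_1·q_1 + p_2·2·q_1 = I, so (2·p_1 + 4·p_2)·q_1 = 2·I.
Demand: q_1*(p_1,p_2,I) = 2·I/(2·p_1 + 4·p_2), q_2* = 4·I/(2·p_1 + 4·p_2).
Set q_1* = 2.4 in the demand function and solve for p_1: p_1 = 14.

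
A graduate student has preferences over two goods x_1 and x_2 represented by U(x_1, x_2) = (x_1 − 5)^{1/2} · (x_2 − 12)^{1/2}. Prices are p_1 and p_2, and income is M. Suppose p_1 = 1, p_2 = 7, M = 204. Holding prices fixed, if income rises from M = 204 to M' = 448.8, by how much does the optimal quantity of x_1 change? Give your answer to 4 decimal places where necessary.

Δx_1* = 122.4

Substituting into the budget: x_1* = 5 + 0.5·(M − 5·p_1 − 12·p_2)/p_1, and x_2* = 12 + 0.5·(…)/p_2.
Discretionary income = 204 − 5·1 − 12·7 = 115; x_1* = 5 + 0.5·115/1 = 62.5.
At M' = 448.8: x_1* = 184.9. Change: 184.9 − 62.5 = 122.4.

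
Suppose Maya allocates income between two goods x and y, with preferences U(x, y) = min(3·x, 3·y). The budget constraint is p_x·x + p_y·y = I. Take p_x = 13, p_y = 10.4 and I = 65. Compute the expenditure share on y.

share on y = 0.4444

Leontief preferences: the optimum is at the kink where x/3 = y/3, i.e. y = x.
Budget: p_x·x + p_y·x = I, so (3·p_x + 3·p_y)·x = 3·I.
Demand: x*(p_x,p_y,I) = 3·I/(3·p_x + 3·p_y), y* = 3·I/(3·p_x + 3·p_y).
Here 3·13 + 3·10.4 = 70.2, giving x* = 2.7778 and y* = 2.7778.
Expenditure on y: 10.4·2.7778 = 28.8889; share = 0.4444.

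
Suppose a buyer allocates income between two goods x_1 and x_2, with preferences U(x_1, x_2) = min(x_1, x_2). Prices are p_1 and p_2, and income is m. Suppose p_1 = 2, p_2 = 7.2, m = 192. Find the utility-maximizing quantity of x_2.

x_2* = 20.8696

Leontief preferences: the optimum is at the kink where x_1/1 = x_2/1, i.e. x_2 = x_1.
Budget: p_1·x_1 + p_2·x_1 = m, so (p_1 + p_2)·x_1 = m.
Demand: x_1*(p_1,p_2,m) = m/(p_1 + p_2), x_2* = m/(p_1 + p_2).
Here 2 + 7.2 = 9.2, giving x_2* = 20.8696.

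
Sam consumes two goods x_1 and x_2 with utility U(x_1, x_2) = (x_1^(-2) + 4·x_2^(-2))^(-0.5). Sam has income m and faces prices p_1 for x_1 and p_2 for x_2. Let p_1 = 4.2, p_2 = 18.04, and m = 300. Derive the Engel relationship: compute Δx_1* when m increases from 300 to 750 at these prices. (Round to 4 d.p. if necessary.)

Δx_1* = 20.6263

MU_x_1 ∝ x_1^(-3), MU_x_2 ∝ 4·x_2^(-3), so MRS = (1/4)·(x_2/x_1)^(3) = p_1/p_2.
Solve for the ratio: x_2/x_1 = [4·p_1/p_2]^(1/3).
With the ratio pinned down, the budget gives x_1* = m/(p_1 + p_2·(x_2/x_1)) and x_2* = (x_2/x_1)·x_1*.
Numerically x_2/x_1 = 0.976542, so x_1* = 300/(4.2 + 18.04·0.976542) = 13.7509.
At m' = 750: x_1* = 34.3772. Change: 34.3772 − 13.7509 = 20.6263.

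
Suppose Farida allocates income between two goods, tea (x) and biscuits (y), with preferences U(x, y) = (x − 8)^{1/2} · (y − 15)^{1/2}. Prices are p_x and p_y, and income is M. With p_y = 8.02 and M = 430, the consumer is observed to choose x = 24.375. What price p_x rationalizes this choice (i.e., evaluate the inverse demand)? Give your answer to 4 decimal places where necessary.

MRS = (y−15)/(x−8). Tangency with p_x/p_y gives y−15 = (p_x/p_y)·(x−8).
Substituting into the budget: x* = 8 + 0.5·(M − 8·p_x − 15·p_y)/p_x, and y* = 15 + 0.5·(…)/p_y.
Set x* = 24.375 in the demand function and solve for p_x: p_x = 7.6.

p_x = 7.6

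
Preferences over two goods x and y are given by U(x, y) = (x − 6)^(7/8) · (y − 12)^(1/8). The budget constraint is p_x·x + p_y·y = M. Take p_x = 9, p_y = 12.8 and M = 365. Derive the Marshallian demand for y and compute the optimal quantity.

y* = 13.5371

This is Cobb-Douglas in (x−6, y−12): tangency gives 0.875·p_y·(y−12) = 0.125·p_x·(x−6).
After buying the subsistence bundle (6, 12), a share 0.875 of the remaining income goes to x: x* = 6 + 0.875·(M − 6p_x − 12p_y)/p_x.
Discretionary income = 365 − 6·9 − 12·12.8 = 157.4; y* = 12 + 0.125·157.4/12.8 = 13.5371.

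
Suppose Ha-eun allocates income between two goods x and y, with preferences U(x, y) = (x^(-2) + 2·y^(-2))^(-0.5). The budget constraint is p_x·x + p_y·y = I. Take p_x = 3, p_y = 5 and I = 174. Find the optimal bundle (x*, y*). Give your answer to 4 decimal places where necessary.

x* = 20.9303, y* = 22.2418

From the CES first-order condition, (1/2)·(y/x)^(3) = p_x/p_y.
Hence y/x = (2·p_x/p_y)^(1/(3)), i.e. raised to the 1/3 power.
With the ratio pinned down, the budget gives x* = I/(p_x + p_y·(y/x)) and y* = (y/x)·x*.
Numerically y/x = 1.062659, so x* = 174/(3 + 5·1.062659) = 20.9303 and y* = 1.062659·20.9303 = 22.2418.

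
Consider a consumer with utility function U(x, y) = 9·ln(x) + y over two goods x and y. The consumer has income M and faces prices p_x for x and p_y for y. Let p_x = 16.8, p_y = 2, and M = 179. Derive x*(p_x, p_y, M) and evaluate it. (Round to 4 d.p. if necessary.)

MU_x = 9/x, MU_y = 1. Tangency: 9/x = p_x/p_y.
So x*(p_x,p_y) = 9·p_y/p_x, independent of income; and y* = (M − 9·p_y)/p_y.
At the given prices: x* = 9·2/16.8 = 1.0714.

x* = 1.0714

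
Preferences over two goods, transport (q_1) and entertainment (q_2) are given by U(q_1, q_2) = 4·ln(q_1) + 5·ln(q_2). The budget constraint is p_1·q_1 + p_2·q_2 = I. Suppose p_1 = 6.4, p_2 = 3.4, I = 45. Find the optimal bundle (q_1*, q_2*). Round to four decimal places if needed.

The MRS is (4/5)·q_2/q_1. Set MRS = p_1/p_2.
So 4·p_2·q_2 = 5·p_1·q_1; combined with the budget, a share 4/9 of income goes to q_1.
Demand: q_1*(p_1,p_2,I) = 4/9·I/p_1 and q_2* = 5/9·I/p_2.
At p_1=6.4, p_2=3.4, I=45: q_1* = 4/9·45/6.4 = 3.125, q_2* = 7.3529.

q_1* = 3.125, q_2* = 7.3529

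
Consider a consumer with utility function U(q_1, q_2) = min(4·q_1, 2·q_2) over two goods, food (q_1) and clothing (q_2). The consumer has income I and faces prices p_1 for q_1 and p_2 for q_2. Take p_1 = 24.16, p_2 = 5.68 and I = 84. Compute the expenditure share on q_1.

share on q_1 = 0.6802

Demand: q_1*(p_1,p_2,I) = 2·I/(2·p_1 + 4·p_2), q_2* = 4·I/(2·p_1 + 4·p_2).
Here 2·24.16 + 4·5.68 = 71.04, giving q_1* = 2.3649 and q_2* = 4.7297.
Expenditure on q_1: 24.16·2.3649 = 57.1351; share = 0.6802.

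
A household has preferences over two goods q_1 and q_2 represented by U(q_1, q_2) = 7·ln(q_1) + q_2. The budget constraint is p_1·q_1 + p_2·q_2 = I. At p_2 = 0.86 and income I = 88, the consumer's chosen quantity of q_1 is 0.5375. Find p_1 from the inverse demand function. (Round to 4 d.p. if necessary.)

p_1 = 11.2

Set MRS = p_1/p_2: (7/q_1)/1 = p_1/p_2.
So q_1*(p_1,p_2) = 7·p_2/p_1, independent of income; and q_2* = (I − 7·p_2)/p_2.
Set q_1* = 0.5375 in the demand function and solve for p_1: p_1 = 11.2.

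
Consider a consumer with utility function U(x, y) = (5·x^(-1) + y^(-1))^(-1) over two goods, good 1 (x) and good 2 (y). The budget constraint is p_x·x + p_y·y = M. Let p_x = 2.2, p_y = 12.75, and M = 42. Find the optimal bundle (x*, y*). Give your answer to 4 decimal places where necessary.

Numerically y/x = 0.185768, so x* = 42/(2.2 + 12.75·0.185768) = 9.1933 and y* = 0.185768·9.1933 = 1.7078.

x* = 9.1933, y* = 1.7078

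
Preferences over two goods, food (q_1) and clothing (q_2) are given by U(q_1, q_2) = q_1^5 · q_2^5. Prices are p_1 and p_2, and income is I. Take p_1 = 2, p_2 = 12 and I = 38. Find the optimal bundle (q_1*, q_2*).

q_1* = 9.5, q_2* = 1.5833

Demand: q_1*(p_1,p_2,I) = 0.5·I/p_1 and q_2* = 0.5·I/p_2.
At p_1=2, p_2=12, I=38: q_1* = 0.5·38/2 = 9.5, q_2* = 1.5833.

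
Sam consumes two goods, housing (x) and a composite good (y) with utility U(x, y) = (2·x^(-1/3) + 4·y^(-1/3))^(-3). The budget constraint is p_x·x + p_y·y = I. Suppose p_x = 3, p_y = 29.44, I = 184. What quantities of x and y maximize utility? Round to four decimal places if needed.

MU_x ∝ 2·x^(-4/3), MU_y ∝ 4·y^(-4/3), so MRS = (1/2)·(y/x)^(4/3) = p_x/p_y.
Solve for the ratio: y/x = [2·p_x/p_y]^(0.75).
Substitute y = (y/x)·x into the budget: x* = I/(p_x + p_y·(y/x)).
Numerically y/x = 0.303326, so x* = 184/(3 + 29.44·0.303326) = 15.4234 and y* = 0.303326·15.4234 = 4.6783.

x* = 15.4234, y* = 4.6783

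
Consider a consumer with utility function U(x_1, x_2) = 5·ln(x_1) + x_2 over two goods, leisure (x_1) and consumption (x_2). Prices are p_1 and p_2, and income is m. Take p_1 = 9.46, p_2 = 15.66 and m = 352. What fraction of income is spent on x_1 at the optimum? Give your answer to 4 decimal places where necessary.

MU_x_1 = 5/x_1, MU_x_2 = 1. Tangency: 5/x_1 = p_1/p_2.
So x_1*(p_1,p_2) = 5·p_2/p_1, independent of income; and x_2* = (m − 5·p_2)/p_2.
At the given prices: x_1* = 5·15.66/9.46 = 8.277, and x_2* = 17.4777.
Expenditure on x_1: 9.46·8.277 = 78.3; share = 0.2224.

share on x_1 = 0.2224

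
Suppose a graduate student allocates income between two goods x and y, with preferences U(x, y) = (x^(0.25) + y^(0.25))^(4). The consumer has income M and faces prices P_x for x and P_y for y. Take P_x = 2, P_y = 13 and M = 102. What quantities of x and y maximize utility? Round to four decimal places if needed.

x* = 33.2068, y* = 2.7374

MU_x ∝ x^(-0.75), MU_y ∝ y^(-0.75), so MRS = (y/x)^(0.75) = P_x/P_y.
Solve for the ratio: y/x = [P_x/P_y]^(4/3).
Substitute y = (y/x)·x into the budget: x* = M/(P_x + P_y·(y/x)).
Numerically y/x = 0.082436, so x* = 102/(2 + 13·0.082436) = 33.2068 and y* = 0.082436·33.2068 = 2.7374.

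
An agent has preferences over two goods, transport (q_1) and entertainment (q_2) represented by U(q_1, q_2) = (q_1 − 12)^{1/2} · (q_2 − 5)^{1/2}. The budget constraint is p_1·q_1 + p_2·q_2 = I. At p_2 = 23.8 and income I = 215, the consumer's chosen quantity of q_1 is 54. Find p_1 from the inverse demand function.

p_1 = 1

MRS = (q_2−5)/(q_1−12). Tangency with p_1/p_2 gives q_2−5 = (p_1/p_2)·(q_1−12).
Substituting into the budget: q_1* = 12 + 0.5·(I − 12·p_1 − 5·p_2)/p_1, and q_2* = 5 + 0.5·(…)/p_2.
Set q_1* = 54 in the demand function and solve for p_1: p_1 = 1.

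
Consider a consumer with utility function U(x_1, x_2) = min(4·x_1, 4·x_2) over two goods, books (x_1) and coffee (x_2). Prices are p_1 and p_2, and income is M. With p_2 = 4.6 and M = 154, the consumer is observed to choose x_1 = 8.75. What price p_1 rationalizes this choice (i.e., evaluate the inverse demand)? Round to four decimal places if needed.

Leontief preferences: the optimum is at the kink where x_1/4 = x_2/4, i.e. x_2 = x_1.
Budget: p_1·x_1 + p_2·x_1 = M, so (4·p_1 + 4·p_2)·x_1 = 4·M.
Demand: x_1*(p_1,p_2,M) = 4·M/(4·p_1 + 4·p_2), x_2* = 4·M/(4·p_1 + 4·p_2).
Set x_1* = 8.75 in the demand function and solve for p_1: p_1 = 13.

p_1 = 13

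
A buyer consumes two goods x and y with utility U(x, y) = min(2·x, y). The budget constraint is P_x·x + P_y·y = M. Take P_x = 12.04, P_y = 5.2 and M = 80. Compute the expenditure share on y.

share on y = 0.4635

With perfect complements, no substitution: consume in ratio x:y = 1:2.
Budget: P_x·x + P_y·2·x = M, so (P_x + 2·P_y)·x = M.
Demand: x*(P_x,P_y,M) = M/(P_x + 2·P_y), y* = 2·M/(P_x + 2·P_y).
Here 12.04 + 2·5.2 = 22.44, giving x* = 3.5651 and y* = 7.1301.
Expenditure on y: 5.2·7.1301 = 37.0766; share = 0.4635.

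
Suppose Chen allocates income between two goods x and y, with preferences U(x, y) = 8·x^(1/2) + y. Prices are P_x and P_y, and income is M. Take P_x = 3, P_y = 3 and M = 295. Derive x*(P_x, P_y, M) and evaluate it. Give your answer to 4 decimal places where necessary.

Thus x* = (4·P_y/P_x)² — independent of M — with the rest of income spent on y.
Plugging in: x* = (4·3/3)² = 16.

x* = 16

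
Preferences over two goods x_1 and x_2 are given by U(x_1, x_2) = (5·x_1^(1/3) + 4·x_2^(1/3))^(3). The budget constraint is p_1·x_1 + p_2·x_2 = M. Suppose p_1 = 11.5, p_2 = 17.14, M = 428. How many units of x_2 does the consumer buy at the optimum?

MRS = MU_x_1/MU_x_2 = (5/4)·(x_2/x_1)^(2/3). Set equal to p_1/p_2.
Hence x_2/x_1 = ((4/5)·p_1/p_2)^(1/(2/3)), i.e. raised to the 1.5 power.
Substitute x_2 = (x_2/x_1)·x_1 into the budget: x_1* = M/(p_1 + p_2·(x_2/x_1)).
Numerically x_2/x_1 = 0.393247, so x_1* = 428/(11.5 + 17.14·0.393247) = 23.4646 and x_2* = 0.393247·23.4646 = 9.2274.

x_2* = 9.2274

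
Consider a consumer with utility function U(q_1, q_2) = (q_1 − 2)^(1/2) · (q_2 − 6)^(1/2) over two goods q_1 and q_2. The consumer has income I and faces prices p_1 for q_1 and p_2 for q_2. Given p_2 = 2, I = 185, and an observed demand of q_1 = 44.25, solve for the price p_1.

MRS = (q_2−6)/(q_1−2). Tangency with p_1/p_2 gives q_2−6 = (p_1/p_2)·(q_1−2).
Substituting into the budget: q_1* = 2 + 0.5·(I − 2·p_1 − 6·p_2)/p_1, and q_2* = 6 + 0.5·(…)/p_2.
Set q_1* = 44.25 in the demand function and solve for p_1: p_1 = 2.

p_1 = 2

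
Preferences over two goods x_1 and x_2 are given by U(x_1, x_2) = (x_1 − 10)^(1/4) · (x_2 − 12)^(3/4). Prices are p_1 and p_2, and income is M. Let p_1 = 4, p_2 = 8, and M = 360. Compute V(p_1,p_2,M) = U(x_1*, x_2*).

V = 18.9756

Let x_1' = x_1−10, x_2' = x_2−12. MRS = (1/3)·x_2'/x_1' = p_1/p_2.
After buying the subsistence bundle (10, 12), a share 0.25 of the remaining income goes to x_1: x_1* = 10 + 0.25·(M − 10p_1 − 12p_2)/p_1.
Discretionary income = 360 − 10·4 − 12·8 = 224; x_1* = 10 + 0.25·224/4 = 24; x_2* = 12 + 0.75·224/8 = 33.
Utility at the optimum: U(24, 33) = 18.9756.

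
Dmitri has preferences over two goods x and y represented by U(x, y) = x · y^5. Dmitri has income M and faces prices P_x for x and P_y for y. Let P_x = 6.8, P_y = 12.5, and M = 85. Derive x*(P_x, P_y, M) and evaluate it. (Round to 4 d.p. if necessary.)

x* = 2.0833

Tangency: MRS = (1/5)·y/x = P_x/P_y.
So P_y·y = 5·P_x·x; combined with the budget, a share 1/6 of income goes to x.
Demand: x*(P_x,P_y,M) = 1/6·M/P_x and y* = 5/6·M/P_y.
At P_x=6.8, P_y=12.5, M=85: x* = 1/6·85/6.8 = 2.0833.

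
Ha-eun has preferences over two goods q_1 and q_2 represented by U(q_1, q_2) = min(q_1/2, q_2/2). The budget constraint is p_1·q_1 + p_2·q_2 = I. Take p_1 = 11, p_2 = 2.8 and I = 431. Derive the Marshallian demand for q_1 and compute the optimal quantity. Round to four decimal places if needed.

With perfect complements, no substitution: consume in ratio q_1:q_2 = 2:2.
Budget: p_1·q_1 + p_2·q_1 = I, so (2·p_1 + 2·p_2)·q_1 = 2·I.
Demand: q_1*(p_1,p_2,I) = 2·I/(2·p_1 + 2·p_2), q_2* = 2·I/(2·p_1 + 2·p_2).
Here 2·11 + 2·2.8 = 27.6, giving q_1* = 31.2319.

q_1* = 31.2319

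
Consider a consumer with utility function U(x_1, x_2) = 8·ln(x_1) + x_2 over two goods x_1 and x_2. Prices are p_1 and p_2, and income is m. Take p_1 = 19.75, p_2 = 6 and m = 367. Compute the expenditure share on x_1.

So x_1*(p_1,p_2) = 8·p_2/p_1, independent of income; and x_2* = (m − 8·p_2)/p_2.
At the given prices: x_1* = 8·6/19.75 = 2.4304, and x_2* = 53.1667.
Expenditure on x_1: 19.75·2.4304 = 48; share = 0.1308.

share on x_1 = 0.1308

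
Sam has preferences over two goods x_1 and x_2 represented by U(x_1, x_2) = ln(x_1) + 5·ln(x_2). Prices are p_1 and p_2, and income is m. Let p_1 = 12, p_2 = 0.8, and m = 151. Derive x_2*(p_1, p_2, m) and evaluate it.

x_2* = 157.2917

MU_x_1/MU_x_2 = (x_2)/(5·x_1); tangency sets this equal to p_1/p_2.
Rearranging, p_2·x_2 = 5·p_1·x_1. Substituting into the budget gives p_1·x_1·(1 + 5) = m.
Demand: x_1*(p_1,p_2,m) = 1/6·m/p_1 and x_2* = 5/6·m/p_2.
At p_1=12, p_2=0.8, m=151: x_2* = 5/6·151/0.8 = 157.2917.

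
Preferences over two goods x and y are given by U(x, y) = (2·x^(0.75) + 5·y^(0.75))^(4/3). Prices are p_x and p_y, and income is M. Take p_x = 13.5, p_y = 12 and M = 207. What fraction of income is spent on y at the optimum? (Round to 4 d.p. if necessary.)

share on y = 0.9823

Substitute y = (y/x)·x into the budget: x* = M/(p_x + p_y·(y/x)).
Numerically y/x = 62.570572, so x* = 207/(13.5 + 12·62.570572) = 0.2708 and y* = 62.570572·0.2708 = 16.9453.
Expenditure on y: 12·16.9453 = 203.3439; share = 0.9823.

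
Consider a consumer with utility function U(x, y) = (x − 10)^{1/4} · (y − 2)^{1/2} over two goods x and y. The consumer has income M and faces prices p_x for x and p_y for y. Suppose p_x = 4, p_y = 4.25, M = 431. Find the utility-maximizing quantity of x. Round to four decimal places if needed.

This is Cobb-Douglas in (x−10, y−2): tangency gives 0.25·p_y·(y−2) = 0.5·p_x·(x−10).
After buying the subsistence bundle (10, 2), a share 1/3 of the remaining income goes to x: x* = 10 + 1/3·(M − 10p_x − 2p_y)/p_x.
Discretionary income = 431 − 10·4 − 2·4.25 = 382.5; x* = 10 + 1/3·382.5/4 = 41.875.

x* = 41.875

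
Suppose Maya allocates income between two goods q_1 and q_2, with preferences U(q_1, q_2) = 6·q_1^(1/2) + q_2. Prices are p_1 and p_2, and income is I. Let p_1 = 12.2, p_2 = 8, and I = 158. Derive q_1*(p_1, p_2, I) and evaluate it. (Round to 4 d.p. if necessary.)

q_1* = 3.8699

Set MRS = p_1/p_2: 3·q_1^(−1/2) = p_1/p_2.
Solve: √q_1 = 3·p_2/p_1, so q_1*(p_1,p_2) = (3·p_2/p_1)², and q_2* = (I − p_1·q_1*)/p_2.
Plugging in: q_1* = (3·8/12.2)² = 3.8699.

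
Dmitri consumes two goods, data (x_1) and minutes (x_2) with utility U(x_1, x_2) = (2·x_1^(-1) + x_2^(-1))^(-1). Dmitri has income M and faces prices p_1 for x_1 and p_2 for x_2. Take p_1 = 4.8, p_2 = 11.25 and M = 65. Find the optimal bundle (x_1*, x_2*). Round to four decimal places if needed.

x_1* = 6.5025, x_2* = 3.0034

MRS = MU_x_1/MU_x_2 = 2·(x_2/x_1)^(2). Set equal to p_1/p_2.
Hence x_2/x_1 = ((1/2)·p_1/p_2)^(1/(2)), i.e. raised to the 0.5 power.
With the ratio pinned down, the budget gives x_1* = M/(p_1 + p_2·(x_2/x_1)) and x_2* = (x_2/x_1)·x_1*.
Numerically x_2/x_1 = 0.46188, so x_1* = 65/(4.8 + 11.25·0.46188) = 6.5025 and x_2* = 0.46188·6.5025 = 3.0034.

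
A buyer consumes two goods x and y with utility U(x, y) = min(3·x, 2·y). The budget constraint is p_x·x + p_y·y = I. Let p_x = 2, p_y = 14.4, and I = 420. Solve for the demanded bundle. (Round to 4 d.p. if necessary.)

x* = 17.7966, y* = 26.6949

With perfect complements, no substitution: consume in ratio x:y = 2:3.
Budget: p_x·x + p_y·(3/2)·x = I, so (2·p_x + 3·p_y)·x = 2·I.
Demand: x*(p_x,p_y,I) = 2·I/(2·p_x + 3·p_y), y* = 3·I/(2·p_x + 3·p_y).
Here 2·2 + 3·14.4 = 47.2, giving x* = 17.7966 and y* = 26.6949.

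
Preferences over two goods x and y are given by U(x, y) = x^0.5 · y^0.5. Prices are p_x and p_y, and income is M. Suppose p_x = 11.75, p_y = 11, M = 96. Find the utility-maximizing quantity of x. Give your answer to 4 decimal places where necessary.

MU_x/MU_y = (0.5·y)/(0.5·x); tangency sets this equal to p_x/p_y.
Rearranging, p_y·y = p_x·x. Substituting into the budget gives p_x·x·(1 + 1) = M.
Demand: x*(p_x,p_y,M) = 0.5·M/p_x and y* = 0.5·M/p_y.
At p_x=11.75, p_y=11, M=96: x* = 0.5·96/11.75 = 4.0851.

x* = 4.0851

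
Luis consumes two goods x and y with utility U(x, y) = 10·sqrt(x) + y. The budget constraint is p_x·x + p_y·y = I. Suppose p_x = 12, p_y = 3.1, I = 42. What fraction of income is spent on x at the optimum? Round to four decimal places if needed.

share on x = 0.4767

Plugging in: x* = (5·3.1/12)² = 1.6684, y* = 7.0901.
Expenditure on x: 12·1.6684 = 20.0208; share = 0.4767.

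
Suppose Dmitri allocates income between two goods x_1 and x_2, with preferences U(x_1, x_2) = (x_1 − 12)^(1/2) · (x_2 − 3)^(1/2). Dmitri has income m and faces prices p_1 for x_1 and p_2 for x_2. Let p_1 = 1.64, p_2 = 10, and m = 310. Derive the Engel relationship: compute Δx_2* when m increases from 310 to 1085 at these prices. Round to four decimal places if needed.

Δx_2* = 38.75

MRS = (x_2−3)/(x_1−12). Tangency with p_1/p_2 gives x_2−3 = (p_1/p_2)·(x_1−12).
After buying the subsistence bundle (12, 3), a share 0.5 of the remaining income goes to x_1: x_1* = 12 + 0.5·(m − 12p_1 − 3p_2)/p_1.
Discretionary income = 310 − 12·1.64 − 3·10 = 260.32; x_2* = 3 + 0.5·260.32/10 = 16.016.
At m' = 1085: x_2* = 54.766. Change: 54.766 − 16.016 = 38.75.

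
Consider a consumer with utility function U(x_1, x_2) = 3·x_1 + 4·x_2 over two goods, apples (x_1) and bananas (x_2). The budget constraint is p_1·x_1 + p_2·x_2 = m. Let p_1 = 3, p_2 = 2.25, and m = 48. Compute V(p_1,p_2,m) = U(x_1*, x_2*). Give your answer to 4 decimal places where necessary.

V = 85.3333

Linear utility — the consumer picks whichever good has higher MU/price: 3/3 = 1 vs 4/2.25 = 1.7778.
x_2 gives more utility per dollar, so spend all income on x_2: x_2* = m/p_2, x_1* = 0.
Numerically: x_1* = 0, x_2* = 21.3333.
Utility at the optimum: U(0, 21.3333) = 85.3333.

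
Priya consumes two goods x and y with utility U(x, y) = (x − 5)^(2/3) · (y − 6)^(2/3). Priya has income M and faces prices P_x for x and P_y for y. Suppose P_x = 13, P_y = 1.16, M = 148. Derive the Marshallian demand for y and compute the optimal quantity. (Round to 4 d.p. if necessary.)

This is Cobb-Douglas in (x−5, y−6): tangency gives 2/3·P_y·(y−6) = 2/3·P_x·(x−5).
Substituting into the budget: x* = 5 + 0.5·(M − 5·P_x − 6·P_y)/P_x, and y* = 6 + 0.5·(…)/P_y.
Discretionary income = 148 − 5·13 − 6·1.16 = 76.04; y* = 6 + 0.5·76.04/1.16 = 38.7759.

y* = 38.7759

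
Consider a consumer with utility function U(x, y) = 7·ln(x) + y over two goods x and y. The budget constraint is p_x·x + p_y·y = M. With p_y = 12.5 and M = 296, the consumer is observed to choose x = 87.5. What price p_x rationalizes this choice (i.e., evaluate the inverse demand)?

p_x = 1

MU_x = 7/x, MU_y = 1. Tangency: 7/x = p_x/p_y.
So x*(p_x,p_y) = 7·p_y/p_x, independent of income; and y* = (M − 7·p_y)/p_y.
Set x* = 87.5 in the demand function and solve for p_x: p_x = 1.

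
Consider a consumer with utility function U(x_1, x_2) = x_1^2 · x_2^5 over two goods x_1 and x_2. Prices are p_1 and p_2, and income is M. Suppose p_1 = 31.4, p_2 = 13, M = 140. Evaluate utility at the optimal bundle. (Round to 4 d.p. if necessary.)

The MRS is (2/5)·x_2/x_1. Set MRS = p_1/p_2.
So 2·p_2·x_2 = 5·p_1·x_1; combined with the budget, a share 2/7 of income goes to x_1.
Demand: x_1*(p_1,p_2,M) = 2/7·M/p_1 and x_2* = 5/7·M/p_2.
At p_1=31.4, p_2=13, M=140: x_1* = 2/7·140/31.4 = 1.2739, x_2* = 7.6923.
Utility at the optimum: U(1.2739, 7.6923) = 43706.2882.

V = 43706.2882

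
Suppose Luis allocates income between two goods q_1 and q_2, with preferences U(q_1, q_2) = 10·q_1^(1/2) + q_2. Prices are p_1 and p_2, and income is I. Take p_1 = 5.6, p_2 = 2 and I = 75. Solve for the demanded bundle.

Set MRS = p_1/p_2: 5·q_1^(−1/2) = p_1/p_2.
Solve: √q_1 = 5·p_2/p_1, so q_1*(p_1,p_2) = (5·p_2/p_1)², and q_2* = (I − p_1·q_1*)/p_2.
Plugging in: q_1* = (5·2/5.6)² = 3.1888, q_2* = 28.5714.

q_1* = 3.1888, q_2* = 28.5714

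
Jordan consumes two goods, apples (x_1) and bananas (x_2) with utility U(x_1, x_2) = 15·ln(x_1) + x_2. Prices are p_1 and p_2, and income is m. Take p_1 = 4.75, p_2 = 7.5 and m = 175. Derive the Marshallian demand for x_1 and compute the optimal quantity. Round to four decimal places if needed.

Set MRS = p_1/p_2: (15/x_1)/1 = p_1/p_2.
So x_1*(p_1,p_2) = 15·p_2/p_1, independent of income; and x_2* = (m − 15·p_2)/p_2.
At the given prices: x_1* = 15·7.5/4.75 = 23.6842.

x_1* = 23.6842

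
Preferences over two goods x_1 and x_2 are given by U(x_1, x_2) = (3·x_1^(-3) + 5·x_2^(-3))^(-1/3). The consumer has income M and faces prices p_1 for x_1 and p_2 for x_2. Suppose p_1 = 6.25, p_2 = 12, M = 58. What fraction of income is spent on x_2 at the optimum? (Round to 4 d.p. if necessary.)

share on x_2 = 0.6495

MU_x_1 ∝ 3·x_1^(-4), MU_x_2 ∝ 5·x_2^(-4), so MRS = (3/5)·(x_2/x_1)^(4) = p_1/p_2.
Solve for the ratio: x_2/x_1 = [(5/3)·p_1/p_2]^(0.25).
With the ratio pinned down, the budget gives x_1* = M/(p_1 + p_2·(x_2/x_1)) and x_2* = (x_2/x_1)·x_1*.
Numerically x_2/x_1 = 0.965243, so x_1* = 58/(6.25 + 12·0.965243) = 3.2524 and x_2* = 0.965243·3.2524 = 3.1394.
Expenditure on x_2: 12·3.1394 = 37.6724; share = 0.6495.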